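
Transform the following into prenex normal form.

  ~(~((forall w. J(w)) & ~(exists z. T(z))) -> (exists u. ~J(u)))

Eliminate → and ↔ using ¬ and ∨.
  ~(~~((forall w. J(w)) & ~(exists z. T(z))) | (exists u. ~J(u)))
Move each ¬ inward, flipping quantifiers it crosses:
  ((exists w. ~J(w)) | (exists z. T(z))) & (forall u. J(u))
All bound variables are already distinct, so no renaming is needed.
Pull the quantifiers to the front (each side's bound variable is not free in the other side):
  exists w. exists z. forall u. ((~J(w) | T(z)) & J(u))

exists w. exists z. forall u. ((~J(w) | T(z)) & J(u))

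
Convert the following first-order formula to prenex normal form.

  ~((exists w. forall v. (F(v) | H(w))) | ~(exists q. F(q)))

forall w. exists v. exists q. (~F(v) & ~H(w) & F(q))

Drive negations inward (¬∀x A ≡ ∃x ¬A, ¬∃x A ≡ ∀x ¬A, De Morgan for ∧/∨):
  (forall w. exists v. (~F(v) & ~H(w))) & (exists q. F(q))
All bound variables are already distinct, so no renaming is needed.
Finally move all quantifiers to the prefix:
  forall w. exists v. exists q. (~F(v) & ~H(w) & F(q))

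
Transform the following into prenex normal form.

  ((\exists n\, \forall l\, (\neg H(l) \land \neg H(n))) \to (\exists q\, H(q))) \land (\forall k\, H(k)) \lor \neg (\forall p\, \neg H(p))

First replace A → B with ¬A ∨ B.
  (\neg (\exists n\, \forall l\, (\neg H(l) \land \neg H(n))) \lor (\exists q\, H(q))) \land (\forall k\, H(k)) \lor \neg (\forall p\, \neg H(p))
Drive negations inward (¬∀x A ≡ ∃x ¬A, ¬∃x A ≡ ∀x ¬A, De Morgan for ∧/∨):
  ((\forall n\, \exists l\, (H(l) \lor H(n))) \lor (\exists q\, H(q))) \land (\forall k\, H(k)) \lor (\exists p\, H(p))
All bound variables are already distinct, so no renaming is needed.
Extract every quantifier outward, since the variables are now distinct and don't occur free across branches:
  \forall n\, \exists l\, \exists q\, \forall k\, \exists p\, ((H(l) \lor H(n) \lor H(q)) \land H(k) \lor H(p))

\forall n\, \exists l\, \exists q\, \forall k\, \exists p\, ((H(l) \lor H(n) \lor H(q)) \land H(k) \lor H(p))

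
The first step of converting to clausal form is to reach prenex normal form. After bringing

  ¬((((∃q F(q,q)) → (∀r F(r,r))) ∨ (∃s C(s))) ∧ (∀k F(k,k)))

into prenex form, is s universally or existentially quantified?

universal

Eliminate → and ↔ using ¬ and ∨.
  ¬((¬(∃q F(q,q)) ∨ (∀r F(r,r)) ∨ (∃s C(s))) ∧ (∀k F(k,k)))
Move each ¬ inward, flipping quantifiers it crosses:
  (∃q F(q,q)) ∧ (∃r ¬F(r,r)) ∧ (∀s ¬C(s)) ∨ (∃k ¬F(k,k))
All bound variables are already distinct, so no renaming is needed.
Finally move all quantifiers to the prefix:
  ∃q ∃r ∀s ∃k (F(q,q) ∧ ¬F(r,r) ∧ ¬C(s) ∨ ¬F(k,k))
The quantifier ∃s sits under an odd number of negations (counting the antecedent side of each →), so it flips to ∀s.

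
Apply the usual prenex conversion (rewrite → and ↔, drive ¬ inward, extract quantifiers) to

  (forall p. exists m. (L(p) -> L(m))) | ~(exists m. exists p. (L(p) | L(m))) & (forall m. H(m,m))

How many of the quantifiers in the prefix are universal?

4

Rewrite implications/biconditionals: A → B as ¬A ∨ B.
  (forall p. exists m. (~L(p) | L(m))) | ~(exists m. exists p. (L(p) | L(m))) & (forall m. H(m,m))
Move each ¬ inward, flipping quantifiers it crosses:
  (forall p. exists m. (~L(p) | L(m))) | (forall m. forall p. (~L(p) & ~L(m))) & (forall m. H(m,m))
Rename bound variables to avoid capture: m↦w, p↦u, m↦z.
  (forall p. exists m. (~L(p) | L(m))) | (forall w. forall u. (~L(u) & ~L(w))) & (forall z. H(z,z))
Extract every quantifier outward, since the variables are now distinct and don't occur free across branches:
  forall p. exists m. forall w. forall u. forall z. (~L(p) | L(m) | ~L(u) & ~L(w) & H(z,z))
The prefix is forall p exists m forall w forall u forall z: 4 universal, 1 existential.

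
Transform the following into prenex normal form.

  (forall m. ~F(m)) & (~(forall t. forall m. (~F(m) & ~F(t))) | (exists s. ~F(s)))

Move each ¬ inward, flipping quantifiers it crosses:
  (forall m. ~F(m)) & ((exists t. exists m. (F(m) | F(t))) | (exists s. ~F(s)))
Standardize variables apart so no two quantifiers bind the same name: m↦c.
  (forall m. ~F(m)) & ((exists t. exists c. (F(c) | F(t))) | (exists s. ~F(s)))
Pull the quantifiers to the front (each side's bound variable is not free in the other side):
  forall m. exists t. exists c. exists s. (~F(m) & (F(c) | F(t) | ~F(s)))

forall m. exists t. exists c. exists s. (~F(m) & (F(c) | F(t) | ~F(s)))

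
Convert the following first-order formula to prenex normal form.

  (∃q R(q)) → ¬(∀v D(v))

Eliminate → and ↔ using ¬ and ∨.
  ¬(∃q R(q)) ∨ ¬(∀v D(v))
Push ¬ through the quantifiers and connectives to reach negation normal form:
  (∀q ¬R(q)) ∨ (∃v ¬D(v))
All bound variables are already distinct, so no renaming is needed.
Extract every quantifier outward, since the variables are now distinct and don't occur free across branches:
  ∀q ∃v (¬R(q) ∨ ¬D(v))

∀q ∃v (¬R(q) ∨ ¬D(v))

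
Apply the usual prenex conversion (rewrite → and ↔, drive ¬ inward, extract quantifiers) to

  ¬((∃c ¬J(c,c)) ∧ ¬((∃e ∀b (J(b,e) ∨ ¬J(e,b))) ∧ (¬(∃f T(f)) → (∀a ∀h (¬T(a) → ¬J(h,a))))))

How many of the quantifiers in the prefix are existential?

2

Eliminate → and ↔ using ¬ and ∨.
  ¬((∃c ¬J(c,c)) ∧ ¬((∃e ∀b (J(b,e) ∨ ¬J(e,b))) ∧ (¬¬(∃f T(f)) ∨ (∀a ∀h (¬¬T(a) ∨ ¬J(h,a))))))
Move each ¬ inward, flipping quantifiers it crosses:
  (∀c J(c,c)) ∨ (∃e ∀b (J(b,e) ∨ ¬J(e,b))) ∧ ((∃f T(f)) ∨ (∀a ∀h (T(a) ∨ ¬J(h,a))))
Finally move all quantifiers to the prefix:
  ∀c ∃e ∀b ∃f ∀a ∀h (J(c,c) ∨ (J(b,e) ∨ ¬J(e,b)) ∧ (T(f) ∨ T(a) ∨ ¬J(h,a)))
The prefix is ∀c ∃e ∀b ∃f ∀a ∀h: 4 universal, 2 existential.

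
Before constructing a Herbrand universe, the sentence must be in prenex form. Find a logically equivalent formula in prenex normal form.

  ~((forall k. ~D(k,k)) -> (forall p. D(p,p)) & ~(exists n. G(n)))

forall k. exists p. exists n. (~D(k,k) & (~D(p,p) | G(n)))

Eliminate → and ↔ using ¬ and ∨.
  ~(~(forall k. ~D(k,k)) | (forall p. D(p,p)) & ~(exists n. G(n)))
Move each ¬ inward, flipping quantifiers it crosses:
  (forall k. ~D(k,k)) & ((exists p. ~D(p,p)) | (exists n. G(n)))
Extract every quantifier outward, since the variables are now distinct and don't occur free across branches:
  forall k. exists p. exists n. (~D(k,k) & (~D(p,p) | G(n)))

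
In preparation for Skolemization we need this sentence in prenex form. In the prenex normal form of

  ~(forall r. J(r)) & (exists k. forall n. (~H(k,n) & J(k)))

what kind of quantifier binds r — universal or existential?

Drive negations inward (¬∀x A ≡ ∃x ¬A, ¬∃x A ≡ ∀x ¬A, De Morgan for ∧/∨):
  (exists r. ~J(r)) & (exists k. forall n. (~H(k,n) & J(k)))
All bound variables are already distinct, so no renaming is needed.
Finally move all quantifiers to the prefix:
  exists r. exists k. forall n. (~J(r) & ~H(k,n) & J(k))
The quantifier forall r sits under an odd number of negations, so it flips to exists r.

existential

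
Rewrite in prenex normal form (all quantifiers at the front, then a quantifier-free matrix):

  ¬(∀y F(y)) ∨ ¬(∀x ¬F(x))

Push ¬ through the quantifiers and connectives to reach negation normal form:
  (∃y ¬F(y)) ∨ (∃x F(x))
All bound variables are already distinct, so no renaming is needed.
Finally move all quantifiers to the prefix:
  ∃y ∃x (¬F(y) ∨ F(x))

∃y ∃x (¬F(y) ∨ F(x))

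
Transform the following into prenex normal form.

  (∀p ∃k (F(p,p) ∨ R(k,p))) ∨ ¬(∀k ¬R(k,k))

Move each ¬ inward, flipping quantifiers it crosses:
  (∀p ∃k (F(p,p) ∨ R(k,p))) ∨ (∃k R(k,k))
Rename bound variables to avoid capture: k↦q.
  (∀p ∃k (F(p,p) ∨ R(k,p))) ∨ (∃q R(q,q))
Finally move all quantifiers to the prefix:
  ∀p ∃k ∃q (F(p,p) ∨ R(k,p) ∨ R(q,q))

∀p ∃k ∃q (F(p,p) ∨ R(k,p) ∨ R(q,q))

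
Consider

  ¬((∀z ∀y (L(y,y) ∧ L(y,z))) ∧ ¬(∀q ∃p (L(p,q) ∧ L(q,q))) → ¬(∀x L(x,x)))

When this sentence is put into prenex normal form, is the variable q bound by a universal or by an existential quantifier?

Rewrite implications/biconditionals: A → B as ¬A ∨ B.
  ¬(¬((∀z ∀y (L(y,y) ∧ L(y,z))) ∧ ¬(∀q ∃p (L(p,q) ∧ L(q,q)))) ∨ ¬(∀x L(x,x)))
Drive negations inward (¬∀x A ≡ ∃x ¬A, ¬∃x A ≡ ∀x ¬A, De Morgan for ∧/∨):
  (∀z ∀y (L(y,y) ∧ L(y,z))) ∧ (∃q ∀p (¬L(p,q) ∨ ¬L(q,q))) ∧ (∀x L(x,x))
All bound variables are already distinct, so no renaming is needed.
Finally move all quantifiers to the prefix:
  ∀z ∀y ∃q ∀p ∀x (L(y,y) ∧ L(y,z) ∧ (¬L(p,q) ∨ ¬L(q,q)) ∧ L(x,x))
The quantifier ∀q sits under an odd number of negations (counting the antecedent side of each →), so it flips to ∃q.

existential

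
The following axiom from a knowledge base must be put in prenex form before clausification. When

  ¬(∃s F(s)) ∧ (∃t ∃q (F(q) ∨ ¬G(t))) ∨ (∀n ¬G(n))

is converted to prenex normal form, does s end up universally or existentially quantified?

universal

Move each ¬ inward, flipping quantifiers it crosses:
  (∀s ¬F(s)) ∧ (∃t ∃q (F(q) ∨ ¬G(t))) ∨ (∀n ¬G(n))
Pull the quantifiers to the front (each side's bound variable is not free in the other side):
  ∀s ∃t ∃q ∀n (¬F(s) ∧ (F(q) ∨ ¬G(t)) ∨ ¬G(n))
The quantifier ∃s sits under an odd number of negations, so it flips to ∀s.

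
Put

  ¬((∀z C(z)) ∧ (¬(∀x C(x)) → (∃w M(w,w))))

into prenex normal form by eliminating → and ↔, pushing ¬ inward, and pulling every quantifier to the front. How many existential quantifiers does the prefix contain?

2

Eliminate → and ↔ using ¬ and ∨.
  ¬((∀z C(z)) ∧ (¬¬(∀x C(x)) ∨ (∃w M(w,w))))
Move each ¬ inward, flipping quantifiers it crosses:
  (∃z ¬C(z)) ∨ (∃x ¬C(x)) ∧ (∀w ¬M(w,w))
Pull the quantifiers to the front (each side's bound variable is not free in the other side):
  ∃z ∃x ∀w (¬C(z) ∨ ¬C(x) ∧ ¬M(w,w))
The prefix is ∃z ∃x ∀w: 1 universal, 2 existential.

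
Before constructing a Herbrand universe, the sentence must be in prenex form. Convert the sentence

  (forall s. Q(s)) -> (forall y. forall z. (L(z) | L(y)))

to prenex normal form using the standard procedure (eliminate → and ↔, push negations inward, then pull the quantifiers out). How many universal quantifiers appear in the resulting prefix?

2

Rewrite implications/biconditionals: A → B as ¬A ∨ B.
  ~(forall s. Q(s)) | (forall y. forall z. (L(z) | L(y)))
Push ¬ through the quantifiers and connectives to reach negation normal form:
  (exists s. ~Q(s)) | (forall y. forall z. (L(z) | L(y)))
All bound variables are already distinct, so no renaming is needed.
Pull the quantifiers to the front (each side's bound variable is not free in the other side):
  exists s. forall y. forall z. (~Q(s) | L(z) | L(y))
The prefix is exists s forall y forall z: 2 universal, 1 existential.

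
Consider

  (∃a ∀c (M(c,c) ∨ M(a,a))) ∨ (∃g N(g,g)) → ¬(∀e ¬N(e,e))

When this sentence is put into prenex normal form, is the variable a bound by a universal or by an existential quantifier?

universal

Rewrite implications/biconditionals: A → B as ¬A ∨ B.
  ¬((∃a ∀c (M(c,c) ∨ M(a,a))) ∨ (∃g N(g,g))) ∨ ¬(∀e ¬N(e,e))
Push ¬ through the quantifiers and connectives to reach negation normal form:
  (∀a ∃c (¬M(c,c) ∧ ¬M(a,a))) ∧ (∀g ¬N(g,g)) ∨ (∃e N(e,e))
Pull the quantifiers to the front (each side's bound variable is not free in the other side):
  ∀a ∃c ∀g ∃e (¬M(c,c) ∧ ¬M(a,a) ∧ ¬N(g,g) ∨ N(e,e))
The quantifier ∃a sits under an odd number of negations (counting the antecedent side of each →), so it flips to ∀a.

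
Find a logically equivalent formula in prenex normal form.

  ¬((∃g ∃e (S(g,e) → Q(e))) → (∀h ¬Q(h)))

∃g ∃e ∃h ((¬S(g,e) ∨ Q(e)) ∧ Q(h))

Eliminate → and ↔ using ¬ and ∨.
  ¬(¬(∃g ∃e (¬S(g,e) ∨ Q(e))) ∨ (∀h ¬Q(h)))
Move each ¬ inward, flipping quantifiers it crosses:
  (∃g ∃e (¬S(g,e) ∨ Q(e))) ∧ (∃h Q(h))
All bound variables are already distinct, so no renaming is needed.
Finally move all quantifiers to the prefix:
  ∃g ∃e ∃h ((¬S(g,e) ∨ Q(e)) ∧ Q(h))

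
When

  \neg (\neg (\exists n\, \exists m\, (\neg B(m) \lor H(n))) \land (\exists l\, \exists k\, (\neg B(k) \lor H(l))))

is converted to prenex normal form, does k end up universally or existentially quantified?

Drive negations inward (¬∀x A ≡ ∃x ¬A, ¬∃x A ≡ ∀x ¬A, De Morgan for ∧/∨):
  (\exists n\, \exists m\, (\neg B(m) \lor H(n))) \lor (\forall l\, \forall k\, (B(k) \land \neg H(l)))
All bound variables are already distinct, so no renaming is needed.
Pull the quantifiers to the front (each side's bound variable is not free in the other side):
  \exists n\, \exists m\, \forall l\, \forall k\, (\neg B(m) \lor H(n) \lor B(k) \land \neg H(l))
The quantifier \exists k sits under an odd number of negations, so it flips to \forall k.

universal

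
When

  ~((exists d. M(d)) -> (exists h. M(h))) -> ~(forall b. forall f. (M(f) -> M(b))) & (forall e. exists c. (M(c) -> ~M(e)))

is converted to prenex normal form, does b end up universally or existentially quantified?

existential

Rewrite implications/biconditionals: A → B as ¬A ∨ B.
  ~~(~(exists d. M(d)) | (exists h. M(h))) | ~(forall b. forall f. (~M(f) | M(b))) & (forall e. exists c. (~M(c) | ~M(e)))
Push ¬ through the quantifiers and connectives to reach negation normal form:
  (forall d. ~M(d)) | (exists h. M(h)) | (exists b. exists f. (M(f) & ~M(b))) & (forall e. exists c. (~M(c) | ~M(e)))
All bound variables are already distinct, so no renaming is needed.
Pull the quantifiers to the front (each side's bound variable is not free in the other side):
  forall d. exists h. exists b. exists f. forall e. exists c. (~M(d) | M(h) | M(f) & ~M(b) & (~M(c) | ~M(e)))
The quantifier forall b sits under an odd number of negations (counting the antecedent side of each →), so it flips to exists b.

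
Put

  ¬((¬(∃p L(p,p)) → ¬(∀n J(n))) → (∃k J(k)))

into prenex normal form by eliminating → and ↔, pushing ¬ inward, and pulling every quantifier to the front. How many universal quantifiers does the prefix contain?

1

Eliminate → and ↔ using ¬ and ∨.
  ¬(¬(¬¬(∃p L(p,p)) ∨ ¬(∀n J(n))) ∨ (∃k J(k)))
Push ¬ through the quantifiers and connectives to reach negation normal form:
  ((∃p L(p,p)) ∨ (∃n ¬J(n))) ∧ (∀k ¬J(k))
All bound variables are already distinct, so no renaming is needed.
Pull the quantifiers to the front (each side's bound variable is not free in the other side):
  ∃p ∃n ∀k ((L(p,p) ∨ ¬J(n)) ∧ ¬J(k))
The prefix is ∃p ∃n ∀k: 1 universal, 2 existential.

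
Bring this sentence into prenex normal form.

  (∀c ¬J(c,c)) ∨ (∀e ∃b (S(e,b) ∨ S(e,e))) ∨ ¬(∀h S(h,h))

∀c ∀e ∃b ∃h (¬J(c,c) ∨ S(e,b) ∨ S(e,e) ∨ ¬S(h,h))

Move each ¬ inward, flipping quantifiers it crosses:
  (∀c ¬J(c,c)) ∨ (∀e ∃b (S(e,b) ∨ S(e,e))) ∨ (∃h ¬S(h,h))
Extract every quantifier outward, since the variables are now distinct and don't occur free across branches:
  ∀c ∀e ∃b ∃h (¬J(c,c) ∨ S(e,b) ∨ S(e,e) ∨ ¬S(h,h))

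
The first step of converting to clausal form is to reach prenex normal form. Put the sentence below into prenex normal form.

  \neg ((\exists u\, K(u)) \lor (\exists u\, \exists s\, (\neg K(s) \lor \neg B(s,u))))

Drive negations inward (¬∀x A ≡ ∃x ¬A, ¬∃x A ≡ ∀x ¬A, De Morgan for ∧/∨):
  (\forall u\, \neg K(u)) \land (\forall u\, \forall s\, (K(s) \land B(s,u)))
Give each quantifier a distinct variable: u↦y1.
  (\forall u\, \neg K(u)) \land (\forall y1\, \forall s\, (K(s) \land B(s,y1)))
Extract every quantifier outward, since the variables are now distinct and don't occur free across branches:
  \forall u\, \forall y1\, \forall s\, (\neg K(u) \land K(s) \land B(s,y1))

\forall u\, \forall y1\, \forall s\, (\neg K(u) \land K(s) \land B(s,y1))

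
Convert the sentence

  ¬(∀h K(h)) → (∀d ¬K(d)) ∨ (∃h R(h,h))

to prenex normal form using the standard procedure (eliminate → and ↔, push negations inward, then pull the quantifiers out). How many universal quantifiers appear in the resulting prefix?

2

Rewrite implications/biconditionals: A → B as ¬A ∨ B.
  ¬¬(∀h K(h)) ∨ (∀d ¬K(d)) ∨ (∃h R(h,h))
Push ¬ through the quantifiers and connectives to reach negation normal form:
  (∀h K(h)) ∨ (∀d ¬K(d)) ∨ (∃h R(h,h))
Rename bound variables to avoid capture: h↦v.
  (∀h K(h)) ∨ (∀d ¬K(d)) ∨ (∃v R(v,v))
Finally move all quantifiers to the prefix:
  ∀h ∀d ∃v (K(h) ∨ ¬K(d) ∨ R(v,v))
The prefix is ∀h ∀d ∃v: 2 universal, 1 existential.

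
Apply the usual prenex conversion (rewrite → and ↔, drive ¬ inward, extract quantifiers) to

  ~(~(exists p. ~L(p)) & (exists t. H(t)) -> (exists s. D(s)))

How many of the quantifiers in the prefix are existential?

1

Eliminate → and ↔ using ¬ and ∨.
  ~(~(~(exists p. ~L(p)) & (exists t. H(t))) | (exists s. D(s)))
Push ¬ through the quantifiers and connectives to reach negation normal form:
  (forall p. L(p)) & (exists t. H(t)) & (forall s. ~D(s))
All bound variables are already distinct, so no renaming is needed.
Finally move all quantifiers to the prefix:
  forall p. exists t. forall s. (L(p) & H(t) & ~D(s))
The prefix is forall p exists t forall s: 2 universal, 1 existential.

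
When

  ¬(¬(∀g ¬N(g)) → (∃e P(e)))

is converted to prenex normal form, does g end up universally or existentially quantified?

Eliminate → and ↔ using ¬ and ∨.
  ¬(¬¬(∀g ¬N(g)) ∨ (∃e P(e)))
Push ¬ through the quantifiers and connectives to reach negation normal form:
  (∃g N(g)) ∧ (∀e ¬P(e))
Extract every quantifier outward, since the variables are now distinct and don't occur free across branches:
  ∃g ∀e (N(g) ∧ ¬P(e))
The quantifier ∀g sits under an odd number of negations (counting the antecedent side of each →), so it flips to ∃g.

existential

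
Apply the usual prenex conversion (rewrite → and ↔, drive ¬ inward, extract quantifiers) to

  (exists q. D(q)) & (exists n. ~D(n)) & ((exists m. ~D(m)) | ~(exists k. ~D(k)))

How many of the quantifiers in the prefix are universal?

1

Drive negations inward (¬∀x A ≡ ∃x ¬A, ¬∃x A ≡ ∀x ¬A, De Morgan for ∧/∨):
  (exists q. D(q)) & (exists n. ~D(n)) & ((exists m. ~D(m)) | (forall k. D(k)))
All bound variables are already distinct, so no renaming is needed.
Extract every quantifier outward, since the variables are now distinct and don't occur free across branches:
  exists q. exists n. exists m. forall k. (D(q) & ~D(n) & (~D(m) | D(k)))
The prefix is exists q exists n exists m forall k: 1 universal, 3 existential.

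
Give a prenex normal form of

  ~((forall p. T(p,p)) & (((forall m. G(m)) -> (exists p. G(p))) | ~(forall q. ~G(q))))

First replace A → B with ¬A ∨ B.
  ~((forall p. T(p,p)) & (~(forall m. G(m)) | (exists p. G(p)) | ~(forall q. ~G(q))))
Drive negations inward (¬∀x A ≡ ∃x ¬A, ¬∃x A ≡ ∀x ¬A, De Morgan for ∧/∨):
  (exists p. ~T(p,p)) | (forall m. G(m)) & (forall p. ~G(p)) & (forall q. ~G(q))
Standardize variables apart so no two quantifiers bind the same name: p↦w1.
  (exists p. ~T(p,p)) | (forall m. G(m)) & (forall w1. ~G(w1)) & (forall q. ~G(q))
Finally move all quantifiers to the prefix:
  exists p. forall m. forall w1. forall q. (~T(p,p) | G(m) & ~G(w1) & ~G(q))

exists p. forall m. forall w1. forall q. (~T(p,p) | G(m) & ~G(w1) & ~G(q))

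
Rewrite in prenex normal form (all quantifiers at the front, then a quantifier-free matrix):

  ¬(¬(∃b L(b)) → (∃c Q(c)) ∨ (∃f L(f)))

∀b ∀c ∀f (¬L(b) ∧ ¬Q(c) ∧ ¬L(f))

Rewrite implications/biconditionals: A → B as ¬A ∨ B.
  ¬(¬¬(∃b L(b)) ∨ (∃c Q(c)) ∨ (∃f L(f)))
Push ¬ through the quantifiers and connectives to reach negation normal form:
  (∀b ¬L(b)) ∧ (∀c ¬Q(c)) ∧ (∀f ¬L(f))
All bound variables are already distinct, so no renaming is needed.
Finally move all quantifiers to the prefix:
  ∀b ∀c ∀f (¬L(b) ∧ ¬Q(c) ∧ ¬L(f))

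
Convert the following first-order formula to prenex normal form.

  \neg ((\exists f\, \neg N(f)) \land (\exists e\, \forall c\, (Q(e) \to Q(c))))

Rewrite implications/biconditionals: A → B as ¬A ∨ B.
  \neg ((\exists f\, \neg N(f)) \land (\exists e\, \forall c\, (\neg Q(e) \lor Q(c))))
Move each ¬ inward, flipping quantifiers it crosses:
  (\forall f\, N(f)) \lor (\forall e\, \exists c\, (Q(e) \land \neg Q(c)))
Pull the quantifiers to the front (each side's bound variable is not free in the other side):
  \forall f\, \forall e\, \exists c\, (N(f) \lor Q(e) \land \neg Q(c))

\forall f\, \forall e\, \exists c\, (N(f) \lor Q(e) \land \neg Q(c))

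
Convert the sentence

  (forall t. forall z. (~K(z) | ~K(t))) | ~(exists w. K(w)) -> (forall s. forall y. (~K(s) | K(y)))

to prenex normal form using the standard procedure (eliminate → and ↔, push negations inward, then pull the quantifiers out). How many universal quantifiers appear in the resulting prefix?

2

Rewrite implications/biconditionals: A → B as ¬A ∨ B.
  ~((forall t. forall z. (~K(z) | ~K(t))) | ~(exists w. K(w))) | (forall s. forall y. (~K(s) | K(y)))
Drive negations inward (¬∀x A ≡ ∃x ¬A, ¬∃x A ≡ ∀x ¬A, De Morgan for ∧/∨):
  (exists t. exists z. (K(z) & K(t))) & (exists w. K(w)) | (forall s. forall y. (~K(s) | K(y)))
All bound variables are already distinct, so no renaming is needed.
Extract every quantifier outward, since the variables are now distinct and don't occur free across branches:
  exists t. exists z. exists w. forall s. forall y. (K(z) & K(t) & K(w) | ~K(s) | K(y))
The prefix is exists t exists z exists w forall s forall y: 2 universal, 3 existential.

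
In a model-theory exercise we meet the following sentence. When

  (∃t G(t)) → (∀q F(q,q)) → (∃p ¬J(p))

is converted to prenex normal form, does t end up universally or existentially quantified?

universal

First replace A → B with ¬A ∨ B.
  ¬(∃t G(t)) ∨ ¬(∀q F(q,q)) ∨ (∃p ¬J(p))
Drive negations inward (¬∀x A ≡ ∃x ¬A, ¬∃x A ≡ ∀x ¬A, De Morgan for ∧/∨):
  (∀t ¬G(t)) ∨ (∃q ¬F(q,q)) ∨ (∃p ¬J(p))
Pull the quantifiers to the front (each side's bound variable is not free in the other side):
  ∀t ∃q ∃p (¬G(t) ∨ ¬F(q,q) ∨ ¬J(p))
The quantifier ∃t sits under an odd number of negations (counting the antecedent side of each →), so it flips to ∀t.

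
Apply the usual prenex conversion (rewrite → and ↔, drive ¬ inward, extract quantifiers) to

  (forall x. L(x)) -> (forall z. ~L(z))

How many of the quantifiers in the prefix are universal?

Rewrite implications/biconditionals: A → B as ¬A ∨ B.
  ~(forall x. L(x)) | (forall z. ~L(z))
Move each ¬ inward, flipping quantifiers it crosses:
  (exists x. ~L(x)) | (forall z. ~L(z))
All bound variables are already distinct, so no renaming is needed.
Extract every quantifier outward, since the variables are now distinct and don't occur free across branches:
  exists x. forall z. (~L(x) | ~L(z))
The prefix is exists x forall z: 1 universal, 1 existential.

1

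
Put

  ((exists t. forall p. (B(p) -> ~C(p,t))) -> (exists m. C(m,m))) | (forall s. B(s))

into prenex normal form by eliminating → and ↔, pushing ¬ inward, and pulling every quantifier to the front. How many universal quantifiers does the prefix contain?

Eliminate → and ↔ using ¬ and ∨.
  ~(exists t. forall p. (~B(p) | ~C(p,t))) | (exists m. C(m,m)) | (forall s. B(s))
Drive negations inward (¬∀x A ≡ ∃x ¬A, ¬∃x A ≡ ∀x ¬A, De Morgan for ∧/∨):
  (forall t. exists p. (B(p) & C(p,t))) | (exists m. C(m,m)) | (forall s. B(s))
All bound variables are already distinct, so no renaming is needed.
Finally move all quantifiers to the prefix:
  forall t. exists p. exists m. forall s. (B(p) & C(p,t) | C(m,m) | B(s))
The prefix is forall t exists p exists m forall s: 2 universal, 2 existential.

2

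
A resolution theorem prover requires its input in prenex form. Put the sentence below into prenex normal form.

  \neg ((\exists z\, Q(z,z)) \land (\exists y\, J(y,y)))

\forall z\, \forall y\, (\neg Q(z,z) \lor \neg J(y,y))

Move each ¬ inward, flipping quantifiers it crosses:
  (\forall z\, \neg Q(z,z)) \lor (\forall y\, \neg J(y,y))
All bound variables are already distinct, so no renaming is needed.
Extract every quantifier outward, since the variables are now distinct and don't occur free across branches:
  \forall z\, \forall y\, (\neg Q(z,z) \lor \neg J(y,y))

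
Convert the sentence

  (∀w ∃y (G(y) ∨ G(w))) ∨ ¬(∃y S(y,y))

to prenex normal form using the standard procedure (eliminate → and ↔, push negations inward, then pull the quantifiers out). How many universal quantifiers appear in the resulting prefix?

Drive negations inward (¬∀x A ≡ ∃x ¬A, ¬∃x A ≡ ∀x ¬A, De Morgan for ∧/∨):
  (∀w ∃y (G(y) ∨ G(w))) ∨ (∀y ¬S(y,y))
Give each quantifier a distinct variable: y↦q.
  (∀w ∃y (G(y) ∨ G(w))) ∨ (∀q ¬S(q,q))
Pull the quantifiers to the front (each side's bound variable is not free in the other side):
  ∀w ∃y ∀q (G(y) ∨ G(w) ∨ ¬S(q,q))
The prefix is ∀w ∃y ∀q: 2 universal, 1 existential.

2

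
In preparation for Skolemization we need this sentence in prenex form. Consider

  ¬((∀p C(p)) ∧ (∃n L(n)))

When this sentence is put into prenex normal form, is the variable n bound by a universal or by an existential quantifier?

universal

Drive negations inward (¬∀x A ≡ ∃x ¬A, ¬∃x A ≡ ∀x ¬A, De Morgan for ∧/∨):
  (∃p ¬C(p)) ∨ (∀n ¬L(n))
All bound variables are already distinct, so no renaming is needed.
Finally move all quantifiers to the prefix:
  ∃p ∀n (¬C(p) ∨ ¬L(n))
The quantifier ∃n sits under an odd number of negations, so it flips to ∀n.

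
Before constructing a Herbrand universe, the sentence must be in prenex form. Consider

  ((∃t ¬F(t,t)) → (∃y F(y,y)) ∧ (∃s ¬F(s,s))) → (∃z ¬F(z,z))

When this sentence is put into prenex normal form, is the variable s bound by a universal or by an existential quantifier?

universal

Eliminate → and ↔ using ¬ and ∨.
  ¬(¬(∃t ¬F(t,t)) ∨ (∃y F(y,y)) ∧ (∃s ¬F(s,s))) ∨ (∃z ¬F(z,z))
Push ¬ through the quantifiers and connectives to reach negation normal form:
  (∃t ¬F(t,t)) ∧ ((∀y ¬F(y,y)) ∨ (∀s F(s,s))) ∨ (∃z ¬F(z,z))
All bound variables are already distinct, so no renaming is needed.
Finally move all quantifiers to the prefix:
  ∃t ∀y ∀s ∃z (¬F(t,t) ∧ (¬F(y,y) ∨ F(s,s)) ∨ ¬F(z,z))
The quantifier ∃s sits under an odd number of negations (counting the antecedent side of each →), so it flips to ∀s.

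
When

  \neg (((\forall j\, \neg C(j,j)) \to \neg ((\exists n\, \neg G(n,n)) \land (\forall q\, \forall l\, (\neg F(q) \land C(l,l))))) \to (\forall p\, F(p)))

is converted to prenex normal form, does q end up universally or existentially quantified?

existential

First replace A → B with ¬A ∨ B.
  \neg (\neg (\neg (\forall j\, \neg C(j,j)) \lor \neg ((\exists n\, \neg G(n,n)) \land (\forall q\, \forall l\, (\neg F(q) \land C(l,l))))) \lor (\forall p\, F(p)))
Move each ¬ inward, flipping quantifiers it crosses:
  ((\exists j\, C(j,j)) \lor (\forall n\, G(n,n)) \lor (\exists q\, \exists l\, (F(q) \lor \neg C(l,l)))) \land (\exists p\, \neg F(p))
All bound variables are already distinct, so no renaming is needed.
Finally move all quantifiers to the prefix:
  \exists j\, \forall n\, \exists q\, \exists l\, \exists p\, ((C(j,j) \lor G(n,n) \lor F(q) \lor \neg C(l,l)) \land \neg F(p))
The quantifier \forall q sits under an odd number of negations (counting the antecedent side of each →), so it flips to \exists q.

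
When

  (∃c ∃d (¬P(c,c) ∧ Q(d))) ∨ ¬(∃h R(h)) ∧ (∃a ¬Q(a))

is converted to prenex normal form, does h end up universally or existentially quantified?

universal

Drive negations inward (¬∀x A ≡ ∃x ¬A, ¬∃x A ≡ ∀x ¬A, De Morgan for ∧/∨):
  (∃c ∃d (¬P(c,c) ∧ Q(d))) ∨ (∀h ¬R(h)) ∧ (∃a ¬Q(a))
All bound variables are already distinct, so no renaming is needed.
Extract every quantifier outward, since the variables are now distinct and don't occur free across branches:
  ∃c ∃d ∀h ∃a (¬P(c,c) ∧ Q(d) ∨ ¬R(h) ∧ ¬Q(a))
The quantifier ∃h sits under an odd number of negations, so it flips to ∀h.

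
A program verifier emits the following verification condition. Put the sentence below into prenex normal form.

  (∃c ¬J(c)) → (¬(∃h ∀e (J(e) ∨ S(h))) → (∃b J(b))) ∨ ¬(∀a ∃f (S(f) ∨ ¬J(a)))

∀c ∃h ∀e ∃b ∃a ∀f (J(c) ∨ J(e) ∨ S(h) ∨ J(b) ∨ ¬S(f) ∧ J(a))

Eliminate → and ↔ using ¬ and ∨.
  ¬(∃c ¬J(c)) ∨ ¬¬(∃h ∀e (J(e) ∨ S(h))) ∨ (∃b J(b)) ∨ ¬(∀a ∃f (S(f) ∨ ¬J(a)))
Push ¬ through the quantifiers and connectives to reach negation normal form:
  (∀c J(c)) ∨ (∃h ∀e (J(e) ∨ S(h))) ∨ (∃b J(b)) ∨ (∃a ∀f (¬S(f) ∧ J(a)))
Finally move all quantifiers to the prefix:
  ∀c ∃h ∀e ∃b ∃a ∀f (J(c) ∨ J(e) ∨ S(h) ∨ J(b) ∨ ¬S(f) ∧ J(a))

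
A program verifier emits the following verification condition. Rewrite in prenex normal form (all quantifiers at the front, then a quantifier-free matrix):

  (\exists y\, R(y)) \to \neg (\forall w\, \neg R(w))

Rewrite implications/biconditionals: A → B as ¬A ∨ B.
  \neg (\exists y\, R(y)) \lor \neg (\forall w\, \neg R(w))
Drive negations inward (¬∀x A ≡ ∃x ¬A, ¬∃x A ≡ ∀x ¬A, De Morgan for ∧/∨):
  (\forall y\, \neg R(y)) \lor (\exists w\, R(w))
All bound variables are already distinct, so no renaming is needed.
Pull the quantifiers to the front (each side's bound variable is not free in the other side):
  \forall y\, \exists w\, (\neg R(y) \lor R(w))

\forall y\, \exists w\, (\neg R(y) \lor R(w))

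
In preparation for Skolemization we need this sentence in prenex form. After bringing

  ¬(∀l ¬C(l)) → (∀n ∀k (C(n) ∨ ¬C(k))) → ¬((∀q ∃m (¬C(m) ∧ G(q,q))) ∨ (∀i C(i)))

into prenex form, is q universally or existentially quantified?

existential

Rewrite implications/biconditionals: A → B as ¬A ∨ B.
  ¬¬(∀l ¬C(l)) ∨ ¬(∀n ∀k (C(n) ∨ ¬C(k))) ∨ ¬((∀q ∃m (¬C(m) ∧ G(q,q))) ∨ (∀i C(i)))
Move each ¬ inward, flipping quantifiers it crosses:
  (∀l ¬C(l)) ∨ (∃n ∃k (¬C(n) ∧ C(k))) ∨ (∃q ∀m (C(m) ∨ ¬G(q,q))) ∧ (∃i ¬C(i))
Pull the quantifiers to the front (each side's bound variable is not free in the other side):
  ∀l ∃n ∃k ∃q ∀m ∃i (¬C(l) ∨ ¬C(n) ∧ C(k) ∨ (C(m) ∨ ¬G(q,q)) ∧ ¬C(i))
The quantifier ∀q sits under an odd number of negations (counting the antecedent side of each →), so it flips to ∃q.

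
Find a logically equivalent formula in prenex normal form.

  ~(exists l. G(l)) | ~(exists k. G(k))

Push ¬ through the quantifiers and connectives to reach negation normal form:
  (forall l. ~G(l)) | (forall k. ~G(k))
All bound variables are already distinct, so no renaming is needed.
Pull the quantifiers to the front (each side's bound variable is not free in the other side):
  forall l. forall k. (~G(l) | ~G(k))

forall l. forall k. (~G(l) | ~G(k))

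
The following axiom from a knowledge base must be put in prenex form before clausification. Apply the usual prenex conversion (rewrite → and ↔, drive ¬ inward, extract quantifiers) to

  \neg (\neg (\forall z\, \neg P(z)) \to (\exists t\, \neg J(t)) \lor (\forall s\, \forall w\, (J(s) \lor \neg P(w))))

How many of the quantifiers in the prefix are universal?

1

First replace A → B with ¬A ∨ B.
  \neg (\neg \neg (\forall z\, \neg P(z)) \lor (\exists t\, \neg J(t)) \lor (\forall s\, \forall w\, (J(s) \lor \neg P(w))))
Drive negations inward (¬∀x A ≡ ∃x ¬A, ¬∃x A ≡ ∀x ¬A, De Morgan for ∧/∨):
  (\exists z\, P(z)) \land (\forall t\, J(t)) \land (\exists s\, \exists w\, (\neg J(s) \land P(w)))
All bound variables are already distinct, so no renaming is needed.
Finally move all quantifiers to the prefix:
  \exists z\, \forall t\, \exists s\, \exists w\, (P(z) \land J(t) \land \neg J(s) \land P(w))
The prefix is \exists z \forall t \exists s \exists w: 1 universal, 3 existential.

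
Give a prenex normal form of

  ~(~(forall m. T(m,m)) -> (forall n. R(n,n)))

Rewrite implications/biconditionals: A → B as ¬A ∨ B.
  ~(~~(forall m. T(m,m)) | (forall n. R(n,n)))
Push ¬ through the quantifiers and connectives to reach negation normal form:
  (exists m. ~T(m,m)) & (exists n. ~R(n,n))
Pull the quantifiers to the front (each side's bound variable is not free in the other side):
  exists m. exists n. (~T(m,m) & ~R(n,n))

exists m. exists n. (~T(m,m) & ~R(n,n))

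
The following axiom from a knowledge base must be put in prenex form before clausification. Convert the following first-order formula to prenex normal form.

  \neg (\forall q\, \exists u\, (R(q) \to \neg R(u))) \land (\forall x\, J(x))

Eliminate → and ↔ using ¬ and ∨.
  \neg (\forall q\, \exists u\, (\neg R(q) \lor \neg R(u))) \land (\forall x\, J(x))
Move each ¬ inward, flipping quantifiers it crosses:
  (\exists q\, \forall u\, (R(q) \land R(u))) \land (\forall x\, J(x))
Pull the quantifiers to the front (each side's bound variable is not free in the other side):
  \exists q\, \forall u\, \forall x\, (R(q) \land R(u) \land J(x))

\exists q\, \forall u\, \forall x\, (R(q) \land R(u) \land J(x))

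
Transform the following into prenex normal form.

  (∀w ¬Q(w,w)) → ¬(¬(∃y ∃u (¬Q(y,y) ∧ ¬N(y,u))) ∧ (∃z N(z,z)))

First replace A → B with ¬A ∨ B.
  ¬(∀w ¬Q(w,w)) ∨ ¬(¬(∃y ∃u (¬Q(y,y) ∧ ¬N(y,u))) ∧ (∃z N(z,z)))
Drive negations inward (¬∀x A ≡ ∃x ¬A, ¬∃x A ≡ ∀x ¬A, De Morgan for ∧/∨):
  (∃w Q(w,w)) ∨ (∃y ∃u (¬Q(y,y) ∧ ¬N(y,u))) ∨ (∀z ¬N(z,z))
All bound variables are already distinct, so no renaming is needed.
Finally move all quantifiers to the prefix:
  ∃w ∃y ∃u ∀z (Q(w,w) ∨ ¬Q(y,y) ∧ ¬N(y,u) ∨ ¬N(z,z))

∃w ∃y ∃u ∀z (Q(w,w) ∨ ¬Q(y,y) ∧ ¬N(y,u) ∨ ¬N(z,z))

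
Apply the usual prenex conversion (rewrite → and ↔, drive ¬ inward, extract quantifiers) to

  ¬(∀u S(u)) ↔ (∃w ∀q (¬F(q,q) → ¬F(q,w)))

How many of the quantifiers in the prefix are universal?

Rewrite implications/biconditionals: A → B as ¬A ∨ B; A ↔ B as (¬A ∨ B) ∧ (¬B ∨ A).
  (¬¬(∀u S(u)) ∨ (∃w ∀q (¬¬F(q,q) ∨ ¬F(q,w)))) ∧ (¬(∃w ∀q (¬¬F(q,q) ∨ ¬F(q,w))) ∨ ¬(∀u S(u)))
Move each ¬ inward, flipping quantifiers it crosses:
  ((∀u S(u)) ∨ (∃w ∀q (F(q,q) ∨ ¬F(q,w)))) ∧ ((∀w ∃q (¬F(q,q) ∧ F(q,w))) ∨ (∃u ¬S(u)))
Give each quantifier a distinct variable: w↦x, q↦v1, u↦v.
  ((∀u S(u)) ∨ (∃w ∀q (F(q,q) ∨ ¬F(q,w)))) ∧ ((∀x ∃v1 (¬F(v1,v1) ∧ F(v1,x))) ∨ (∃v ¬S(v)))
Extract every quantifier outward, since the variables are now distinct and don't occur free across branches:
  ∀u ∃w ∀q ∀x ∃v1 ∃v ((S(u) ∨ F(q,q) ∨ ¬F(q,w)) ∧ (¬F(v1,v1) ∧ F(v1,x) ∨ ¬S(v)))
The prefix is ∀u ∃w ∀q ∀x ∃v1 ∃v: 3 universal, 3 existential.

3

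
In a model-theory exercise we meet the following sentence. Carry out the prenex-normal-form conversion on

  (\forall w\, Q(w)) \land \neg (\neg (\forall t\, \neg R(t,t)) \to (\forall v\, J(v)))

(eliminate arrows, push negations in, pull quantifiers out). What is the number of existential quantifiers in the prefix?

2

First replace A → B with ¬A ∨ B.
  (\forall w\, Q(w)) \land \neg (\neg \neg (\forall t\, \neg R(t,t)) \lor (\forall v\, J(v)))
Push ¬ through the quantifiers and connectives to reach negation normal form:
  (\forall w\, Q(w)) \land (\exists t\, R(t,t)) \land (\exists v\, \neg J(v))
All bound variables are already distinct, so no renaming is needed.
Pull the quantifiers to the front (each side's bound variable is not free in the other side):
  \forall w\, \exists t\, \exists v\, (Q(w) \land R(t,t) \land \neg J(v))
The prefix is \forall w \exists t \exists v: 1 universal, 2 existential.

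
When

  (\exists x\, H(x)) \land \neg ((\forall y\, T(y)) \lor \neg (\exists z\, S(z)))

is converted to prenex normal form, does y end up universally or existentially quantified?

existential

Drive negations inward (¬∀x A ≡ ∃x ¬A, ¬∃x A ≡ ∀x ¬A, De Morgan for ∧/∨):
  (\exists x\, H(x)) \land (\exists y\, \neg T(y)) \land (\exists z\, S(z))
Extract every quantifier outward, since the variables are now distinct and don't occur free across branches:
  \exists x\, \exists y\, \exists z\, (H(x) \land \neg T(y) \land S(z))
The quantifier \forall y sits under an odd number of negations, so it flips to \exists y.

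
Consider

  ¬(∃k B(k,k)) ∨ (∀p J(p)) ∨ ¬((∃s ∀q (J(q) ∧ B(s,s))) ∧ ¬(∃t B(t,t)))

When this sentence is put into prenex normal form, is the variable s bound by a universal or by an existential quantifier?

universal

Push ¬ through the quantifiers and connectives to reach negation normal form:
  (∀k ¬B(k,k)) ∨ (∀p J(p)) ∨ (∀s ∃q (¬J(q) ∨ ¬B(s,s))) ∨ (∃t B(t,t))
All bound variables are already distinct, so no renaming is needed.
Finally move all quantifiers to the prefix:
  ∀k ∀p ∀s ∃q ∃t (¬B(k,k) ∨ J(p) ∨ ¬J(q) ∨ ¬B(s,s) ∨ B(t,t))
The quantifier ∃s sits under an odd number of negations, so it flips to ∀s.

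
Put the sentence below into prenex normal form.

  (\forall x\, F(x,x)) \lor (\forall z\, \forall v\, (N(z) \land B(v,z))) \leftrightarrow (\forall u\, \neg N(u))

First replace A → B with ¬A ∨ B; A ↔ B as (¬A ∨ B) ∧ (¬B ∨ A).
  (\neg ((\forall x\, F(x,x)) \lor (\forall z\, \forall v\, (N(z) \land B(v,z)))) \lor (\forall u\, \neg N(u))) \land (\neg (\forall u\, \neg N(u)) \lor (\forall x\, F(x,x)) \lor (\forall z\, \forall v\, (N(z) \land B(v,z))))
Drive negations inward (¬∀x A ≡ ∃x ¬A, ¬∃x A ≡ ∀x ¬A, De Morgan for ∧/∨):
  ((\exists x\, \neg F(x,x)) \land (\exists z\, \exists v\, (\neg N(z) \lor \neg B(v,z))) \lor (\forall u\, \neg N(u))) \land ((\exists u\, N(u)) \lor (\forall x\, F(x,x)) \lor (\forall z\, \forall v\, (N(z) \land B(v,z))))
Standardize variables apart so no two quantifiers bind the same name: u↦a, x↦w1, z↦u1, v↦b.
  ((\exists x\, \neg F(x,x)) \land (\exists z\, \exists v\, (\neg N(z) \lor \neg B(v,z))) \lor (\forall u\, \neg N(u))) \land ((\exists a\, N(a)) \lor (\forall w1\, F(w1,w1)) \lor (\forall u1\, \forall b\, (N(u1) \land B(b,u1))))
Extract every quantifier outward, since the variables are now distinct and don't occur free across branches:
  \exists x\, \exists z\, \exists v\, \forall u\, \exists a\, \forall w1\, \forall u1\, \forall b\, ((\neg F(x,x) \land (\neg N(z) \lor \neg B(v,z)) \lor \neg N(u)) \land (N(a) \lor F(w1,w1) \lor N(u1) \land B(b,u1)))

\exists x\, \exists z\, \exists v\, \forall u\, \exists a\, \forall w1\, \forall u1\, \forall b\, ((\neg F(x,x) \land (\neg N(z) \lor \neg B(v,z)) \lor \neg N(u)) \land (N(a) \lor F(w1,w1) \lor N(u1) \land B(b,u1)))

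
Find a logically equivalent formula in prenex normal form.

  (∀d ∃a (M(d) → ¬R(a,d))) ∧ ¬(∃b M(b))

∀d ∃a ∀b ((¬M(d) ∨ ¬R(a,d)) ∧ ¬M(b))

Eliminate → and ↔ using ¬ and ∨.
  (∀d ∃a (¬M(d) ∨ ¬R(a,d))) ∧ ¬(∃b M(b))
Push ¬ through the quantifiers and connectives to reach negation normal form:
  (∀d ∃a (¬M(d) ∨ ¬R(a,d))) ∧ (∀b ¬M(b))
Pull the quantifiers to the front (each side's bound variable is not free in the other side):
  ∀d ∃a ∀b ((¬M(d) ∨ ¬R(a,d)) ∧ ¬M(b))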